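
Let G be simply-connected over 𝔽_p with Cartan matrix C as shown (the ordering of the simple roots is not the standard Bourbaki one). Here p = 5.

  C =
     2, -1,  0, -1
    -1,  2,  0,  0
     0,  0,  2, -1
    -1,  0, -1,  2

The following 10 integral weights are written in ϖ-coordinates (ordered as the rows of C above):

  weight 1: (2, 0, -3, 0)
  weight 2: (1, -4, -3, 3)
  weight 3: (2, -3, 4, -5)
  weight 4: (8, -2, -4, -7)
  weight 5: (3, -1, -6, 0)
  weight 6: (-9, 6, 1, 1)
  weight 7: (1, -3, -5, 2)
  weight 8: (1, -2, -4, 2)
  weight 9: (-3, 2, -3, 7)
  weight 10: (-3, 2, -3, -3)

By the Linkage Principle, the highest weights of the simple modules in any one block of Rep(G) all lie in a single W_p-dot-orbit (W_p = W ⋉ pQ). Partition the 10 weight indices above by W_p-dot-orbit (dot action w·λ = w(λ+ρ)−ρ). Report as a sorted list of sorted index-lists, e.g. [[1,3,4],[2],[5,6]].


A_4 Cartan matrix, 4 simple roots permuted; ρ=(1,1,1,1).

Folding the 10 weights λ_j+ρ into Ā_5 (reps in the given 4-coord order):

  λ_1+ρ ↦ (2, 1, 1, 1) · λ_2+ρ ↦ (1, 1, 1, 1) · λ_3+ρ ↦ (2, 1, 1, 1) · λ_4+ρ ↦ (2, 1, 1, 1) · λ_5+ρ ↦ (0, 0, 1, 4) · λ_6+ρ ↦ (1, 1, 1, 1) · λ_7+ρ ↦ (1, 1, 3, 0) · λ_8+ρ ↦ (1, 1, 3, 0) · λ_9+ρ ↦ (1, 1, 1, 1) · λ_10+ρ ↦ (1, 1, 1, 1)

4 distinct reps among the 10 weights ⇒ 4 W_5-linkage classes:

[[1, 3, 4], [2, 6, 9, 10], [5], [7, 8]]


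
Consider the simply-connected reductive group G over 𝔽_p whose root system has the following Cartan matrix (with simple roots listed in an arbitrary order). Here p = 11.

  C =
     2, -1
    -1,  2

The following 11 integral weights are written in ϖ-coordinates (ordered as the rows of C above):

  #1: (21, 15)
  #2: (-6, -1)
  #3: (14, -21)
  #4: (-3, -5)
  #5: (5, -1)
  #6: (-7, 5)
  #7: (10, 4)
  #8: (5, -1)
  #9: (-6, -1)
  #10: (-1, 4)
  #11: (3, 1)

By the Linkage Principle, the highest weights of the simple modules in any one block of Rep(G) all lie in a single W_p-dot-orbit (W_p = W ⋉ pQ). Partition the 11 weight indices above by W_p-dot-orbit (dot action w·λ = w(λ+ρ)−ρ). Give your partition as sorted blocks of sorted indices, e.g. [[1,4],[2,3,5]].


Type A_2, rank 2, |W|=6; reorder rows/cols to standard.

Folding the 11 weights λ_j+ρ into Ā_11 (reps in the given 2-coord order):

  λ_1 → (6, 0);  λ_2 → (0, 5);  λ_3 → (4, 2);  λ_4 → (4, 2);  λ_5 → (6, 0);  λ_6 → (6, 0);  λ_7 → (6, 0);  λ_8 → (6, 0);  λ_9 → (0, 5);  λ_10 → (0, 5);  λ_11 → (4, 2)

These 11 weights hit 3 W_11-dot-orbits; sizes (5, 3, 3):

[[1, 5, 6, 7, 8], [2, 9, 10], [3, 4, 11]]


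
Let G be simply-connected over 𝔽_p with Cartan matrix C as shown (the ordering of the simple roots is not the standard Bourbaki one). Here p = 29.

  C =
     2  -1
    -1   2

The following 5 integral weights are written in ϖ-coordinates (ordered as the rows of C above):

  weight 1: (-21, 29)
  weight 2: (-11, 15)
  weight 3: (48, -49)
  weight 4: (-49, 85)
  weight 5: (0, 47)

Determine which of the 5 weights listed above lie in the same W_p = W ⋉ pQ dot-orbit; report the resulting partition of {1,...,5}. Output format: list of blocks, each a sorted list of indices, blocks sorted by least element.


Cartan matrix: type A_2 (|W|=6); un-permuting the 2 rows.

λ_j+ρ reflected into Ā_29 (⟨·,θ^∨⟩≤29); 2-tuples as given:

  1: (19, 9)
  2: (10, 6)
  3: (19, 9)
  4: (19, 9)
  5: (19, 9)

The 5 indices split into 2 linkage classes (same alcove rep ⇔ same W_29-dot-orbit):

[[1, 3, 4, 5], [2]]


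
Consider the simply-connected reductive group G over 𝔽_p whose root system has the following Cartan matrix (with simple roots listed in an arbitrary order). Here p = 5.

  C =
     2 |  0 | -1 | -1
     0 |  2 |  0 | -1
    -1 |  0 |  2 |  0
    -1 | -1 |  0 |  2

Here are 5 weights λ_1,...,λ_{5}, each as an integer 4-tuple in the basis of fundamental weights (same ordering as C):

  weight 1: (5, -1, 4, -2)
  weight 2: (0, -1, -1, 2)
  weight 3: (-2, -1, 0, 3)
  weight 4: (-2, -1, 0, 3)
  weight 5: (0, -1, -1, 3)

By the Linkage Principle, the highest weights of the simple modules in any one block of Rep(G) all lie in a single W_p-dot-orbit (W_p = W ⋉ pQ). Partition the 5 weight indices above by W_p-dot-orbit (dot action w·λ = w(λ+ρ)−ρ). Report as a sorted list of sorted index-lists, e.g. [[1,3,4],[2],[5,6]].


Root system A_4: the 4×4 matrix C matches after relabeling.

Folding the 5 weights λ_j+ρ into Ā_5 (reps in the given 4-coord order):

  1: (1, 0, 0, 4)
  2: (1, 0, 0, 3)
  3: (1, 0, 0, 3)
  4: (1, 0, 0, 3)
  5: (1, 0, 0, 4)

Linkage partition of the 5 weights (2 classes, p=5):

[[1, 5], [2, 3, 4]]


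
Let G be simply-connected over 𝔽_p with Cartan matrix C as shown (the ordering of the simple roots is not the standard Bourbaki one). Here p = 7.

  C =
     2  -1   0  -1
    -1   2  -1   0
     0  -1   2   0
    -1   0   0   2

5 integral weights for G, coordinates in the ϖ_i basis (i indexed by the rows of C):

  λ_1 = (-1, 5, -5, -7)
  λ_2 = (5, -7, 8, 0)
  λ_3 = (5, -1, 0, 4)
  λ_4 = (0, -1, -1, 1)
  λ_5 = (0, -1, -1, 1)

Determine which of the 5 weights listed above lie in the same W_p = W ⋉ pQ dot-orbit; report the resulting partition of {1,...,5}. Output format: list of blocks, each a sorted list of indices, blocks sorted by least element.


C ↔ A_4 under row/col permutation; |W(A_4)| = 120.

Alcove-folded reps (p=7, 5 weights, presented ϖ-order):

  1: (2, 4, 0, 0);  2: (2, 4, 0, 0);  3: (2, 4, 0, 0);  4: (1, 0, 0, 2);  5: (1, 0, 0, 2)

2 distinct reps among the 5 weights ⇒ 2 W_7-linkage classes:

[[1, 2, 3], [4, 5]]


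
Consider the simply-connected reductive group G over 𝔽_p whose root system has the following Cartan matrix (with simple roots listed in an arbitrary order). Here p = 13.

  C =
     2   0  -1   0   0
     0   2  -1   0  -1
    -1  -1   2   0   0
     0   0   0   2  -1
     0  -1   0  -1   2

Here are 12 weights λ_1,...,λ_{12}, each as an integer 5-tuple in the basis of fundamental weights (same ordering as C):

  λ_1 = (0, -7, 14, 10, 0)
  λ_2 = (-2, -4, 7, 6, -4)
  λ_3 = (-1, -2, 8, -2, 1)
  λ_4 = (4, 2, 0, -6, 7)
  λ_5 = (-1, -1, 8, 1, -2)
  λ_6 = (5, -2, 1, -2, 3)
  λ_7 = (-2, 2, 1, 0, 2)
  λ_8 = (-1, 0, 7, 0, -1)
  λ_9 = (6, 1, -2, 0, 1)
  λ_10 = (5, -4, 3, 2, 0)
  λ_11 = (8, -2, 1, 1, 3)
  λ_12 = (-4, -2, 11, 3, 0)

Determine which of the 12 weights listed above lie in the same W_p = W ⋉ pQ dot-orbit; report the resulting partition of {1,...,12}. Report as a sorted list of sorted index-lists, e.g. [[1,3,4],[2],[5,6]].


Dynkin diagram of C (from the 8 off-diagonal −1 entries): A_5.

Ā_13 reps of the 12 weights (A_5, coords as presented):

  λ_1 → (6, 1, 1, 1, 2)
  λ_2 → (1, 3, 1, 1, 3)
  λ_3 → (0, 1, 8, 1, 0)
  λ_4 → (1, 3, 1, 1, 3)
  λ_5 → (0, 1, 8, 1, 0)
  λ_6 → (6, 1, 1, 1, 2)
  λ_7 → (1, 3, 1, 1, 3)
  λ_8 → (0, 1, 8, 1, 0)
  λ_9 → (6, 1, 1, 1, 2)
  λ_10 → (6, 1, 1, 1, 2)
  λ_11 → (6, 1, 1, 1, 2)
  λ_12 → (0, 1, 8, 1, 0)

3 distinct reps among the 12 weights ⇒ 3 W_13-linkage classes:

[[1, 6, 9, 10, 11], [2, 4, 7], [3, 5, 8, 12]]


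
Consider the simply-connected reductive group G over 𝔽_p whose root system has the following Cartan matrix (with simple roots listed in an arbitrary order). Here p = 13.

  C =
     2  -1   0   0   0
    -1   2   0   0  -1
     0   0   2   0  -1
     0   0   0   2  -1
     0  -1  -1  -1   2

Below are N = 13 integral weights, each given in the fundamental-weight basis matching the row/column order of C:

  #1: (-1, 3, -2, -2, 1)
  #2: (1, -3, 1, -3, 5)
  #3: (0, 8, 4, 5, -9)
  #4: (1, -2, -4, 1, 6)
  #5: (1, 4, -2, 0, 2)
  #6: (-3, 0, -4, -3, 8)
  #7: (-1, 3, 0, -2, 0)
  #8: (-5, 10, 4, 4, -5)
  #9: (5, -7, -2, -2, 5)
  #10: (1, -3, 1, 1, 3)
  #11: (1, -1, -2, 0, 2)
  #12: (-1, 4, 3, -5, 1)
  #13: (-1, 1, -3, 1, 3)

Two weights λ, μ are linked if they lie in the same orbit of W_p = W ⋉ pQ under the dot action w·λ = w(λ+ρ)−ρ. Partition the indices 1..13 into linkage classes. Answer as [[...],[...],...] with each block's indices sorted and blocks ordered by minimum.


D_5 Cartan matrix, 5 simple roots permuted; ρ=(1,1,1,1,1).

Ā_13 reps of the 13 weights (D_5, coords as presented):

  1: (0, 4, 1, 1, 0)
  2: (0, 2, 2, 2, 2)
  3: (1, 0, 3, 2, 3)
  4: (1, 0, 3, 2, 3)
  5: (2, 0, 1, 1, 2)
  6: (1, 0, 3, 2, 3)
  7: (0, 4, 1, 1, 0)
  8: (0, 4, 1, 1, 0)
  9: (0, 4, 1, 1, 0)
  10: (0, 2, 2, 2, 2)
  11: (2, 0, 1, 1, 2)
  12: (0, 2, 2, 2, 2)
  13: (0, 2, 2, 2, 2)

These 13 weights hit 4 W_13-dot-orbits; sizes (4, 4, 3, 2):

[[1, 7, 8, 9], [2, 10, 12, 13], [3, 4, 6], [5, 11]]


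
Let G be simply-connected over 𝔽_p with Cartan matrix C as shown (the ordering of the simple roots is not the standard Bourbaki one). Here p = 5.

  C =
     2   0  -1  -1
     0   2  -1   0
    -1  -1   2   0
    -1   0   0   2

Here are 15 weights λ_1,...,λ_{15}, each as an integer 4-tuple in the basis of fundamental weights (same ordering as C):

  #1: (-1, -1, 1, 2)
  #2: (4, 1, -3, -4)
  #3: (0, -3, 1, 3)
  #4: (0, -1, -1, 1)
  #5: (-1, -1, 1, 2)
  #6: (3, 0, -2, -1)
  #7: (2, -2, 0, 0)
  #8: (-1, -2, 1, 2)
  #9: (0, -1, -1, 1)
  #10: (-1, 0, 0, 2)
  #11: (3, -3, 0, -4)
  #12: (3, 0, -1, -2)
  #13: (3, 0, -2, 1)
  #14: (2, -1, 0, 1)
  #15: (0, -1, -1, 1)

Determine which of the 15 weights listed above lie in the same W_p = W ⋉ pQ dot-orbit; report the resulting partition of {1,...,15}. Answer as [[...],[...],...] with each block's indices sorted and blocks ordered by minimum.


C ↔ A_4 under row/col permutation; |W(A_4)| = 120.

Alcove-folded reps (p=5, 15 weights, presented ϖ-order):

  1: (0, 0, 2, 3);  2: (0, 0, 2, 3);  3: (1, 0, 0, 2);  4: (1, 0, 0, 2);  5: (0, 0, 2, 3);  6: (3, 0, 1, 0);  7: (3, 1, 0, 1);  8: (0, 1, 1, 3);  9: (1, 0, 0, 2);  10: (0, 1, 1, 3);  11: (0, 1, 1, 3);  12: (3, 1, 0, 1);  13: (3, 1, 0, 1);  14: (3, 1, 0, 1);  15: (1, 0, 0, 2)

Linkage partition of the 15 weights (5 classes, p=5):

[[1, 2, 5], [3, 4, 9, 15], [6], [7, 12, 13, 14], [8, 10, 11]]


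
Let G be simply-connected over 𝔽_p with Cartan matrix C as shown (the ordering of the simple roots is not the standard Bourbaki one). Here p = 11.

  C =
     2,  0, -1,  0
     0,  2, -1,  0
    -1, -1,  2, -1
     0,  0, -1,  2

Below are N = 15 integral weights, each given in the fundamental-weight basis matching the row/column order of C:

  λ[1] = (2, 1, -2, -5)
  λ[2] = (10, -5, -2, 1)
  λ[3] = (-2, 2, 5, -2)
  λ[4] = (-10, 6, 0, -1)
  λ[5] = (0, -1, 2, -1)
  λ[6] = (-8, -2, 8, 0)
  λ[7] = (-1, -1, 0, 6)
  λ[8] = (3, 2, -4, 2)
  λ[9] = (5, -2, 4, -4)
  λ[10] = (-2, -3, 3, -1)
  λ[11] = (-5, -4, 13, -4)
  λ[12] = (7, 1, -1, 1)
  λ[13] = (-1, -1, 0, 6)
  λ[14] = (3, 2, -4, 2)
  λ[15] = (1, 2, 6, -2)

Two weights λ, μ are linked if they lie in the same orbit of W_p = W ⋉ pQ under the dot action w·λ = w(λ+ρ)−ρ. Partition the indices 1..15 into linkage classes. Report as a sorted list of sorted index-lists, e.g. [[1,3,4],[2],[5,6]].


C ↔ D_4 under row/col permutation; |W(D_4)| = 192.

Each λ_j+ρ reduced to Ā_11; 4-tuples below use C's row order:

  λ_1+ρ ↦ (1, 2, 1, 0);  λ_2+ρ ↦ (6, 1, 0, 3);  λ_3+ρ ↦ (1, 3, 2, 1);  λ_4+ρ ↦ (0, 0, 1, 7);  λ_5+ρ ↦ (1, 0, 3, 0);  λ_6+ρ ↦ (7, 1, 1, 1);  λ_7+ρ ↦ (0, 0, 1, 7);  λ_8+ρ ↦ (1, 0, 3, 0);  λ_9+ρ ↦ (6, 1, 0, 3);  λ_10+ρ ↦ (1, 2, 1, 0);  λ_11+ρ ↦ (1, 0, 3, 0);  λ_12+ρ ↦ (7, 1, 1, 1);  λ_13+ρ ↦ (0, 0, 1, 7);  λ_14+ρ ↦ (1, 0, 3, 0);  λ_15+ρ ↦ (1, 2, 1, 0)

Partition of {1..15} into 6 W_11-dot-orbits:

[[1, 10, 15], [2, 9], [3], [4, 7, 13], [5, 8, 11, 14], [6, 12]]


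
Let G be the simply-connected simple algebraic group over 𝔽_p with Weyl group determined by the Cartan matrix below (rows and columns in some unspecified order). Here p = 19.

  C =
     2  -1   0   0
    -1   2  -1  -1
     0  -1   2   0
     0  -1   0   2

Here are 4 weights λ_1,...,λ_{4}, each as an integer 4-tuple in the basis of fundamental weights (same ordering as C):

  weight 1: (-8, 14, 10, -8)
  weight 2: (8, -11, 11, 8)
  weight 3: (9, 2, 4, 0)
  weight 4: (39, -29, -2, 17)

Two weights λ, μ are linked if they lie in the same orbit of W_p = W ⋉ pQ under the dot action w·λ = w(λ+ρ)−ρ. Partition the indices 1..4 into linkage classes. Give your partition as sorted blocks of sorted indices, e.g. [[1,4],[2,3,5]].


Root system D_4: the 4×4 matrix C matches after relabeling.

λ_j+ρ reflected into Ā_19 (⟨·,θ^∨⟩≤19); 4-tuples as given:

  [1] (0, 7, 4, 0)
  [2] (1, 7, 2, 1)
  [3] (10, 0, 5, 1)
  [4] (1, 7, 2, 1)

The 4 indices split into 3 linkage classes (same alcove rep ⇔ same W_19-dot-orbit):

[[1], [2, 4], [3]]


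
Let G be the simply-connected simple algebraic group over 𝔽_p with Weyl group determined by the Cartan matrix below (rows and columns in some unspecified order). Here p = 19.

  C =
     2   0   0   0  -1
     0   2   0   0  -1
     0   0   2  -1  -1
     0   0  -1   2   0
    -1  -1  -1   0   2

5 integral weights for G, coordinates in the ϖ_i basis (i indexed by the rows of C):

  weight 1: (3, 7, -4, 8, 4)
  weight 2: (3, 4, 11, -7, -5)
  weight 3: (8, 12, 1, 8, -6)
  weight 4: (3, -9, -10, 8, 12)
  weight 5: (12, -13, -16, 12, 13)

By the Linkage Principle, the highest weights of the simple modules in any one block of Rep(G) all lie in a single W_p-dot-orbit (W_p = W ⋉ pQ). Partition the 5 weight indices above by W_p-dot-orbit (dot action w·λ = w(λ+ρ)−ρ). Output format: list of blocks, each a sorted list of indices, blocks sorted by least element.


Cartan matrix: type D_5 (|W|=1920); un-permuting the 5 rows.

Alcove-folded reps (p=19, 5 weights, presented ϖ-order):

  1: (0, 4, 2, 0, 4) · 2: (0, 1, 2, 6, 4) · 3: (0, 4, 2, 0, 4) · 4: (0, 4, 2, 0, 4) · 5: (0, 1, 2, 6, 4)

These 5 weights hit 2 W_19-dot-orbits; sizes (3, 2):

[[1, 3, 4], [2, 5]]


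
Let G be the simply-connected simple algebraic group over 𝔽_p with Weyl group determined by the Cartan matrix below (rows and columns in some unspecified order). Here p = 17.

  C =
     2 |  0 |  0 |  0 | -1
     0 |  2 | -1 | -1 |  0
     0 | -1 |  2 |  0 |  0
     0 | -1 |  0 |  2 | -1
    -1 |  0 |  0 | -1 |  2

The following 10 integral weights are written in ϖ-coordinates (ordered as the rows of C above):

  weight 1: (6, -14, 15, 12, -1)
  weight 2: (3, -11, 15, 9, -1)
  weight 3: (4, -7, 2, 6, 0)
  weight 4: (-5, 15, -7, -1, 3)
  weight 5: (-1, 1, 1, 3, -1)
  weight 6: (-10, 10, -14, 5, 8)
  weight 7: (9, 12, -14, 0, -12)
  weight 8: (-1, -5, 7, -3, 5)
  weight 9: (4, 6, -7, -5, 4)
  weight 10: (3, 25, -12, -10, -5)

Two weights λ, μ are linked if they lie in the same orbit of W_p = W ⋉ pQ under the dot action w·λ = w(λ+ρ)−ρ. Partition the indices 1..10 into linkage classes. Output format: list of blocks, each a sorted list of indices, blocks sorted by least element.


Type A_5, rank 5, |W|=720; reorder rows/cols to standard.

W_17-reps of the 10 weights in Ā_17 (same 5-coord order as C):

  λ_1 → (1, 10, 3, 0, 0);  λ_2 → (1, 10, 3, 0, 0);  λ_3 → (5, 3, 3, 1, 1);  λ_4 → (1, 10, 3, 0, 0);  λ_5 → (0, 2, 2, 4, 0);  λ_6 → (0, 2, 2, 4, 0);  λ_7 → (1, 10, 3, 0, 0);  λ_8 → (0, 2, 2, 4, 0);  λ_9 → (5, 3, 3, 1, 1);  λ_10 → (0, 2, 2, 4, 0)

Linkage partition of the 10 weights (3 classes, p=17):

[[1, 2, 4, 7], [3, 9], [5, 6, 8, 10]]


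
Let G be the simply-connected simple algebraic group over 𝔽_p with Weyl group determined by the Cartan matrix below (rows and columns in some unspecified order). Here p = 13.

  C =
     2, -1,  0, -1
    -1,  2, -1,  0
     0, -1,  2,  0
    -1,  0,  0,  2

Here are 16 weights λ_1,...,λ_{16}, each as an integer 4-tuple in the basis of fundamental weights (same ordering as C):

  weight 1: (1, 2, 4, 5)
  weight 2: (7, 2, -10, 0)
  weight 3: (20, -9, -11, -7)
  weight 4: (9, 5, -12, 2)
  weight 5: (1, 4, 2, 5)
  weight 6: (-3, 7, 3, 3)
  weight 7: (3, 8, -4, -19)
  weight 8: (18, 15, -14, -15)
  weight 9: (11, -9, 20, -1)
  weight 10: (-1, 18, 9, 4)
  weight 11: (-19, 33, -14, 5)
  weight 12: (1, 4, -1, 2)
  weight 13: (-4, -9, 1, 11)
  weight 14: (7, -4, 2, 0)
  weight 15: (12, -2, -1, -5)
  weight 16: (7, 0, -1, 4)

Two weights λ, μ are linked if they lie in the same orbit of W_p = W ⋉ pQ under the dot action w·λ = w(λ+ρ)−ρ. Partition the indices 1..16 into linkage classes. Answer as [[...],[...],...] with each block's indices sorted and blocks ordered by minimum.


Root system A_4: the 4×4 matrix C matches after relabeling.

Each λ_j+ρ reduced to Ā_13; 4-tuples below use C's row order:

    [1] (2, 3, 2, 3)
    [2] (2, 6, 3, 1)
    [3] (2, 5, 0, 3)
    [4] (2, 5, 0, 3)
    [5] (2, 5, 0, 3)
    [6] (2, 6, 3, 1)
    [7] (5, 3, 0, 1)
    [8] (5, 3, 0, 1)
    [9] (8, 0, 1, 4)
    [10] (2, 5, 0, 3)
    [11] (5, 3, 0, 1)
    [12] (2, 5, 0, 3)
    [13] (2, 6, 3, 1)
    [14] (5, 3, 0, 1)
    [15] (8, 0, 1, 4)
    [16] (8, 0, 1, 4)

These 16 weights hit 5 W_13-dot-orbits; sizes (1, 3, 5, 4, 3):

[[1], [2, 6, 13], [3, 4, 5, 10, 12], [7, 8, 11, 14], [9, 15, 16]]


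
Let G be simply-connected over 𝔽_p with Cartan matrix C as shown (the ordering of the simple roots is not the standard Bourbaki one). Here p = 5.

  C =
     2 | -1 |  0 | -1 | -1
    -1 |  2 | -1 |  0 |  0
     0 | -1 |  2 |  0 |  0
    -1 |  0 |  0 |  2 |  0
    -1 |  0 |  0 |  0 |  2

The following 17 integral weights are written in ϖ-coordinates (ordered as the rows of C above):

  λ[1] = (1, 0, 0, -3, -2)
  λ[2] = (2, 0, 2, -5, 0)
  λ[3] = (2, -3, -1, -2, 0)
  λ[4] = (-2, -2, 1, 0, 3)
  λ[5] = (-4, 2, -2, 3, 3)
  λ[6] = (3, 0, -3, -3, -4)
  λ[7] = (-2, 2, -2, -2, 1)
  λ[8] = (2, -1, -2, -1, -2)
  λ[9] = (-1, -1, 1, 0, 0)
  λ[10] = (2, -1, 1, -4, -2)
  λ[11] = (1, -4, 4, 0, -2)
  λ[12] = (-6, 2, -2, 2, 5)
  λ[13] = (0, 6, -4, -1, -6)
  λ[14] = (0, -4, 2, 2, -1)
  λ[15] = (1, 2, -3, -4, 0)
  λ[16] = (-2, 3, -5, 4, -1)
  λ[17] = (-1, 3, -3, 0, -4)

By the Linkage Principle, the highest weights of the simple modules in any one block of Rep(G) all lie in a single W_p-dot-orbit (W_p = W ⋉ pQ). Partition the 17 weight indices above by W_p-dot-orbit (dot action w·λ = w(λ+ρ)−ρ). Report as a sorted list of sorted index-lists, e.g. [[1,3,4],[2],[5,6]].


D_5 Cartan matrix, 5 simple roots permuted; ρ=(1,1,1,1,1).

Each λ_j+ρ reduced to Ā_5; 5-tuples below use C's row order:

    λ_1+ρ ↦ (1, 0, 1, 1, 0)
    λ_2+ρ ↦ (0, 1, 0, 1, 2)
    λ_3+ρ ↦ (0, 0, 2, 1, 1)
    λ_4+ρ ↦ (0, 1, 0, 1, 2)
    λ_5+ρ ↦ (0, 0, 2, 1, 1)
    λ_6+ρ ↦ (1, 1, 0, 0, 1)
    λ_7+ρ ↦ (1, 0, 1, 1, 0)
    λ_8+ρ ↦ (1, 1, 0, 0, 1)
    λ_9+ρ ↦ (0, 0, 2, 1, 1)
    λ_10+ρ ↦ (0, 1, 1, 2, 0)
    λ_11+ρ ↦ (0, 0, 2, 1, 1)
    λ_12+ρ ↦ (1, 0, 1, 1, 0)
    λ_13+ρ ↦ (1, 0, 0, 1, 2)
    λ_14+ρ ↦ (0, 1, 0, 1, 2)
    λ_15+ρ ↦ (0, 1, 1, 2, 0)
    λ_16+ρ ↦ (0, 1, 0, 1, 2)
    λ_17+ρ ↦ (0, 1, 1, 2, 0)

Grouping the 17 weights by Ā_5-representative: 6 linkage classes.

[[1, 7, 12], [2, 4, 14, 16], [3, 5, 9, 11], [6, 8], [10, 15, 17], [13]]


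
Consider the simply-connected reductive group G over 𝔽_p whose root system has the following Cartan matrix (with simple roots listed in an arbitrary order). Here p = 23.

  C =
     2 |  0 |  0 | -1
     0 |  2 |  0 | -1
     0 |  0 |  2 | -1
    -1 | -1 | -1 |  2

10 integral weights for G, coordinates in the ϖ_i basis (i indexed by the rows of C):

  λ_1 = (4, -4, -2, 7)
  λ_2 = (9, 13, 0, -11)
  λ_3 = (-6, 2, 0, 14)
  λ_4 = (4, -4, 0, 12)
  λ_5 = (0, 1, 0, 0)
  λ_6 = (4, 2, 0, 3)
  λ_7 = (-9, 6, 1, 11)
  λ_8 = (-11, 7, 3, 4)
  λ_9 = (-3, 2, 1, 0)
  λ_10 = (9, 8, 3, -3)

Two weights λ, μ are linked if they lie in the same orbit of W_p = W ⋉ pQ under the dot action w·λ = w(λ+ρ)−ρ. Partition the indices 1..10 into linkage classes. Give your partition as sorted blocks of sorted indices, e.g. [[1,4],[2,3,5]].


Type D_4, rank 4, |W|=192; reorder rows/cols to standard.

W_23-reps of the 10 weights in Ā_23 (same 4-coord order as C):

  λ_1+ρ ↦ (5, 3, 1, 4);  λ_2+ρ ↦ (0, 4, 9, 1);  λ_3+ρ ↦ (5, 3, 1, 4);  λ_4+ρ ↦ (5, 3, 1, 4);  λ_5+ρ ↦ (1, 2, 1, 1);  λ_6+ρ ↦ (5, 3, 1, 4);  λ_7+ρ ↦ (8, 7, 2, 2);  λ_8+ρ ↦ (5, 3, 1, 4);  λ_9+ρ ↦ (1, 2, 1, 1);  λ_10+ρ ↦ (8, 7, 2, 2)

These 10 weights hit 4 W_23-dot-orbits; sizes (5, 1, 2, 2):

[[1, 3, 4, 6, 8], [2], [5, 9], [7, 10]]


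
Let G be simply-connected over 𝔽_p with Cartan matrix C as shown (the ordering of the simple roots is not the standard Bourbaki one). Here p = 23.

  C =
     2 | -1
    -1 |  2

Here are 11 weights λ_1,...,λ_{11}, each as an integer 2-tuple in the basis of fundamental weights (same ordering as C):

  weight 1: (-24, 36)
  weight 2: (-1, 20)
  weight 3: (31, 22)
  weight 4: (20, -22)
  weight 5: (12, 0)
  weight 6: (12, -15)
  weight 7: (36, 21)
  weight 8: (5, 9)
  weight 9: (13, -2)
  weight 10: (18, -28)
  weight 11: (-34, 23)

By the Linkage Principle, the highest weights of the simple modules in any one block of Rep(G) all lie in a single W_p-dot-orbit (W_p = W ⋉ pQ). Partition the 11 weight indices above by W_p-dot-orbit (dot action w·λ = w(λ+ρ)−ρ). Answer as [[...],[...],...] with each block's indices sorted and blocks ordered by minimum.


A_2 Cartan matrix, 2 simple roots permuted; ρ=(1,1).

Alcove-folded reps (p=23, 11 weights, presented ϖ-order):

  1: (9, 0) · 2: (0, 21) · 3: (9, 0) · 4: (0, 21) · 5: (13, 1) · 6: (1, 13) · 7: (13, 1) · 8: (6, 10) · 9: (13, 1) · 10: (4, 15) · 11: (13, 1)

Linkage partition of the 11 weights (6 classes, p=23):

[[1, 3], [2, 4], [5, 7, 9, 11], [6], [8], [10]]


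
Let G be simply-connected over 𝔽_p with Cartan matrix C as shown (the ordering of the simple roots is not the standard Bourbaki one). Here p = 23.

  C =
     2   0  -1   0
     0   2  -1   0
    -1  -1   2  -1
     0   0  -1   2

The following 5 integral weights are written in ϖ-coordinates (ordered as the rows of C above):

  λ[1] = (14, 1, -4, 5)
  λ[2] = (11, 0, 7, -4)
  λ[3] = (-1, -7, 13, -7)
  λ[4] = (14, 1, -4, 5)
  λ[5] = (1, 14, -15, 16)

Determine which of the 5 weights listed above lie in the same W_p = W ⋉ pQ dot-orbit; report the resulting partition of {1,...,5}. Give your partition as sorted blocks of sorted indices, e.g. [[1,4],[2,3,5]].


D_4 Cartan matrix, 4 simple roots permuted; ρ=(1,1,1,1).

Each λ_j+ρ reduced to Ā_23; 4-tuples below use C's row order:

  λ_1 → (12, 1, 2, 3) · λ_2 → (12, 1, 2, 3) · λ_3 → (0, 6, 2, 6) · λ_4 → (12, 1, 2, 3) · λ_5 → (12, 1, 2, 3)

The 5 indices split into 2 linkage classes (same alcove rep ⇔ same W_23-dot-orbit):

[[1, 2, 4, 5], [3]]


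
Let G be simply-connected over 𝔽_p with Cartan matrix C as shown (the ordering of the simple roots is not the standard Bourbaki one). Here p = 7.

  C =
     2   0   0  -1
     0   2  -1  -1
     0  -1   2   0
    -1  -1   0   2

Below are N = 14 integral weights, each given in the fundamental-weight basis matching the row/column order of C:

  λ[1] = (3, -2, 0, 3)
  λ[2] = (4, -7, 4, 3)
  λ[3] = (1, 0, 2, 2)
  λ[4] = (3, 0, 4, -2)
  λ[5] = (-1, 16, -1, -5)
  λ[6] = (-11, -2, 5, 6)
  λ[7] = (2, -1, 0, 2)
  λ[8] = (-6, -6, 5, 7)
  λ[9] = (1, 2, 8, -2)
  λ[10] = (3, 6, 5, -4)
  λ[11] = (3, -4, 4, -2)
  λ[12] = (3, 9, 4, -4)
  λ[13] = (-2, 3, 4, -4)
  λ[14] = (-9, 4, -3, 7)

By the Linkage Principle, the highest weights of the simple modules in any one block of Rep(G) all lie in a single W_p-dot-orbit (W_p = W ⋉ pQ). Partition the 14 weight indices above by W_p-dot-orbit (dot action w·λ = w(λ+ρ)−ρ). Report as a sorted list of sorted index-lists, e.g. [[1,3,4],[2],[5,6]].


A_4 Cartan matrix, 4 simple roots permuted; ρ=(1,1,1,1).

Alcove-folded reps (p=7, 14 weights, presented ϖ-order):

  1: (3, 0, 1, 3);  2: (1, 2, 1, 2);  3: (0, 1, 1, 3);  4: (1, 0, 3, 1);  5: (3, 0, 1, 3);  6: (1, 0, 3, 1);  7: (3, 0, 1, 3);  8: (1, 2, 1, 2);  9: (1, 2, 1, 2);  10: (3, 0, 1, 3);  11: (0, 1, 1, 3);  12: (0, 1, 1, 3);  13: (1, 0, 3, 1);  14: (1, 0, 3, 1)

Grouping the 14 weights by Ā_7-representative: 4 linkage classes.

[[1, 5, 7, 10], [2, 8, 9], [3, 11, 12], [4, 6, 13, 14]]


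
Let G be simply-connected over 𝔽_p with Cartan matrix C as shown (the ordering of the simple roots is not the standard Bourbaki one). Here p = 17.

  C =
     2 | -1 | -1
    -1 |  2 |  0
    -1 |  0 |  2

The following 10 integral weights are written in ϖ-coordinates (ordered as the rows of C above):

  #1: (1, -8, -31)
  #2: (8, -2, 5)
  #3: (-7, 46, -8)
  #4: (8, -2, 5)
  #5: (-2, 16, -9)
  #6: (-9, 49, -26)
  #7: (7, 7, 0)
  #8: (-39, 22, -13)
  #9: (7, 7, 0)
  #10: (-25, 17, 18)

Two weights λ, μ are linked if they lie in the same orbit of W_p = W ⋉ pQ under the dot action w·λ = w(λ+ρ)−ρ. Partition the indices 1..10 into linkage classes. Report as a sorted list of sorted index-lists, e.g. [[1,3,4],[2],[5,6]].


Dynkin diagram of C (from the 4 off-diagonal −1 entries): A_3.

Folding the 10 weights λ_j+ρ into Ā_17 (reps in the given 3-coord order):

  λ_1+ρ ↦ (10, 1, 2) · λ_2+ρ ↦ (8, 1, 6) · λ_3+ρ ↦ (4, 6, 0) · λ_4+ρ ↦ (8, 1, 6) · λ_5+ρ ↦ (8, 8, 1) · λ_6+ρ ↦ (8, 8, 1) · λ_7+ρ ↦ (8, 8, 1) · λ_8+ρ ↦ (10, 1, 2) · λ_9+ρ ↦ (8, 8, 1) · λ_10+ρ ↦ (10, 1, 2)

Linkage partition of the 10 weights (4 classes, p=17):

[[1, 8, 10], [2, 4], [3], [5, 6, 7, 9]]


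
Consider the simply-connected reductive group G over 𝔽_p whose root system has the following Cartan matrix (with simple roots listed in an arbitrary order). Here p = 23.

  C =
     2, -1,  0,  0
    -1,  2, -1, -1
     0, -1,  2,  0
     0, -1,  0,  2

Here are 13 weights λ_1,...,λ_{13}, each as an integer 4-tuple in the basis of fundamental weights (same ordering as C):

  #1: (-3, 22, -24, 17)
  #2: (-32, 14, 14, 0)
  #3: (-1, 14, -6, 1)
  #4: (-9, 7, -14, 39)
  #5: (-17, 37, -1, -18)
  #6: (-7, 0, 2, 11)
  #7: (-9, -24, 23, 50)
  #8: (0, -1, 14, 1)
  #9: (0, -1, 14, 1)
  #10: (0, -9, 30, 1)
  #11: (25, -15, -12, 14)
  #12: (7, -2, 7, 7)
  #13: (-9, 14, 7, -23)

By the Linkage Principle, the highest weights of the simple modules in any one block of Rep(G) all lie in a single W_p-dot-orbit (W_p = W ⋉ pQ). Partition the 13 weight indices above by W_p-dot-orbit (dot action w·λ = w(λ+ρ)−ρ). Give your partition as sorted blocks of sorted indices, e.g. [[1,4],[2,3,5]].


Root system D_4: the 4×4 matrix C matches after relabeling.

λ_j+ρ reflected into Ā_23 (⟨·,θ^∨⟩≤23); 4-tuples as given:

  λ_1+ρ ↦ (16, 0, 5, 0) · λ_2+ρ ↦ (7, 1, 7, 7) · λ_3+ρ ↦ (0, 6, 5, 2) · λ_4+ρ ↦ (0, 6, 5, 2) · λ_5+ρ ↦ (1, 0, 15, 2) · λ_6+ρ ↦ (1, 3, 2, 7) · λ_7+ρ ↦ (1, 0, 15, 2) · λ_8+ρ ↦ (1, 0, 15, 2) · λ_9+ρ ↦ (1, 0, 15, 2) · λ_10+ρ ↦ (1, 0, 15, 2) · λ_11+ρ ↦ (2, 1, 11, 7) · λ_12+ρ ↦ (7, 1, 7, 7) · λ_13+ρ ↦ (7, 1, 7, 7)

Linkage partition of the 13 weights (6 classes, p=23):

[[1], [2, 12, 13], [3, 4], [5, 7, 8, 9, 10], [6], [11]]


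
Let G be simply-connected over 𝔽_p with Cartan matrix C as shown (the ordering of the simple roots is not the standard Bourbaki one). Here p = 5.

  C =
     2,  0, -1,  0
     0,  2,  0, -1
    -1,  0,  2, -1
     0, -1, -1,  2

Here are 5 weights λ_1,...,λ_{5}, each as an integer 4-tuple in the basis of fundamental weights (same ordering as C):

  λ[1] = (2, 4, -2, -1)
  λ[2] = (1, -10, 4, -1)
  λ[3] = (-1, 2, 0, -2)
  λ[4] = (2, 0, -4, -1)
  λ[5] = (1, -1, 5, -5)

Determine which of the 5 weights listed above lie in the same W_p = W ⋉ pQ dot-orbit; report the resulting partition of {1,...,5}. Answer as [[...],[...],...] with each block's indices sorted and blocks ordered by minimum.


Type A_4, rank 4, |W|=120; reorder rows/cols to standard.

Ā_5 reps of the 5 weights (A_4, coords as presented):

  1: (0, 2, 0, 1);  2: (0, 2, 0, 1);  3: (0, 2, 0, 1);  4: (0, 2, 0, 1);  5: (1, 1, 1, 0)

2 distinct reps among the 5 weights ⇒ 2 W_5-linkage classes:

[[1, 2, 3, 4], [5]]


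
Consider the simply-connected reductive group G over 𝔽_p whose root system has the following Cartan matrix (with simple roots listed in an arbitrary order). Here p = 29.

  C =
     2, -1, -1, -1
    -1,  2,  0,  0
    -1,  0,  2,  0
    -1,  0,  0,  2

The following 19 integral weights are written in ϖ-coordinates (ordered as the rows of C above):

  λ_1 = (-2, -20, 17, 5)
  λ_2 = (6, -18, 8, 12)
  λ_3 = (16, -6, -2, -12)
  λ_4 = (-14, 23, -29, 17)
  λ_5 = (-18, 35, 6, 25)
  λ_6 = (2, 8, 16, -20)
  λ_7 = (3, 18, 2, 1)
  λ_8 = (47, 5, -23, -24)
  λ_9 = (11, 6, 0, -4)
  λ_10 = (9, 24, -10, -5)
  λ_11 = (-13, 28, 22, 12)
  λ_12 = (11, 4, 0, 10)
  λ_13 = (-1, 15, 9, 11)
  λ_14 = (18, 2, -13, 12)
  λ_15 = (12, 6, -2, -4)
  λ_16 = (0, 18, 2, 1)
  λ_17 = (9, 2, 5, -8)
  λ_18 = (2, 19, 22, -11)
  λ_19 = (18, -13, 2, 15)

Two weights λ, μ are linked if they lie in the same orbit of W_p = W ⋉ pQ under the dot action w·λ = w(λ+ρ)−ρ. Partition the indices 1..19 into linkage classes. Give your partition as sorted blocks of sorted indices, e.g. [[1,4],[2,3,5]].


C ↔ D_4 under row/col permutation; |W(D_4)| = 192.

Each λ_j+ρ reduced to Ā_29; 4-tuples below use C's row order:

  λ_1 → (3, 1, 2, 14) · λ_2 → (9, 7, 1, 3) · λ_3 → (0, 5, 1, 11) · λ_4 → (0, 5, 1, 11) · λ_5 → (3, 3, 6, 7) · λ_6 → (9, 7, 1, 3) · λ_7 → (1, 19, 3, 2) · λ_8 → (1, 19, 3, 2) · λ_9 → (9, 7, 1, 3) · λ_10 → (1, 19, 3, 2) · λ_11 → (0, 5, 1, 11) · λ_12 → (0, 5, 1, 11) · λ_13 → (9, 7, 1, 3) · λ_14 → (3, 3, 6, 7) · λ_15 → (9, 7, 1, 3) · λ_16 → (1, 19, 3, 2) · λ_17 → (3, 3, 6, 7) · λ_18 → (3, 3, 6, 7) · λ_19 → (3, 3, 6, 7)

These 19 weights hit 5 W_29-dot-orbits; sizes (1, 5, 4, 5, 4):

[[1], [2, 6, 9, 13, 15], [3, 4, 11, 12], [5, 14, 17, 18, 19], [7, 8, 10, 16]]


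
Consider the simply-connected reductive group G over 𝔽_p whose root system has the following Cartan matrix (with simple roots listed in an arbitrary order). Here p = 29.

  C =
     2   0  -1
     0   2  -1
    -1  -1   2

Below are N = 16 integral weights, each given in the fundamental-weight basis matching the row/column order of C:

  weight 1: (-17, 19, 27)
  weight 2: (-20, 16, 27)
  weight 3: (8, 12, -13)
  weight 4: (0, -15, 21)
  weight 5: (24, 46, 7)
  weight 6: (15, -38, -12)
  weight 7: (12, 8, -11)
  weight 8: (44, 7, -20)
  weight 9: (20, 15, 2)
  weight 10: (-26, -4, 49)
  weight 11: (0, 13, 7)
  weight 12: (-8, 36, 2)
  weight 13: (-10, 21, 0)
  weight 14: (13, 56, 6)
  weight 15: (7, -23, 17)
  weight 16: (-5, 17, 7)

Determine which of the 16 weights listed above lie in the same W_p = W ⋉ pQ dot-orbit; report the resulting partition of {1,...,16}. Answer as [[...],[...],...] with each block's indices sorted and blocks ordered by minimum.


A_3 Cartan matrix, 3 simple roots permuted; ρ=(1,1,1).

Alcove-folded reps (p=29, 16 weights, presented ϖ-order):

  λ_1 → (3, 1, 9) · λ_2 → (3, 1, 9) · λ_3 → (3, 1, 9) · λ_4 → (1, 14, 8) · λ_5 → (4, 18, 4) · λ_6 → (10, 5, 3) · λ_7 → (3, 1, 9) · λ_8 → (10, 5, 3) · λ_9 → (10, 5, 3) · λ_10 → (4, 18, 4) · λ_11 → (1, 14, 8) · λ_12 → (4, 18, 4) · λ_13 → (1, 14, 8) · λ_14 → (1, 14, 8) · λ_15 → (4, 18, 4) · λ_16 → (4, 18, 4)

Linkage partition of the 16 weights (4 classes, p=29):

[[1, 2, 3, 7], [4, 11, 13, 14], [5, 10, 12, 15, 16], [6, 8, 9]]


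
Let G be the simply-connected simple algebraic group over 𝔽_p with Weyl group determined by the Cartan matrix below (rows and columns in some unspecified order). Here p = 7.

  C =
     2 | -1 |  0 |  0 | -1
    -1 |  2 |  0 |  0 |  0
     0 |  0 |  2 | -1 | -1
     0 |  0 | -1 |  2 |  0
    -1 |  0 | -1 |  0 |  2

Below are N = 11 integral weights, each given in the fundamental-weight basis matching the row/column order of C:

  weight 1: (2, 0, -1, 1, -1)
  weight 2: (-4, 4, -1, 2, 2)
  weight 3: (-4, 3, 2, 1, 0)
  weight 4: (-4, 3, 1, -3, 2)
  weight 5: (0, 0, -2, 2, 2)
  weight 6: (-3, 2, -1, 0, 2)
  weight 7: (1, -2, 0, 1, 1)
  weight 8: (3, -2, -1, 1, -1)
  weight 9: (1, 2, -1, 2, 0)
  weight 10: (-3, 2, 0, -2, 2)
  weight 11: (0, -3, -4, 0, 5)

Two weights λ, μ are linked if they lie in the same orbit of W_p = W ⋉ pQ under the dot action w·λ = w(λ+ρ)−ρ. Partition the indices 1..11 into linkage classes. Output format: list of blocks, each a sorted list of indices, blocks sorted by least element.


Root system A_5: the 5×5 matrix C matches after relabeling.

λ_j+ρ reflected into Ā_7 (⟨·,θ^∨⟩≤7); 5-tuples as given:

  λ_1+ρ ↦ (3, 1, 0, 2, 0);  λ_2+ρ ↦ (3, 1, 0, 2, 0);  λ_3+ρ ↦ (1, 1, 1, 2, 2);  λ_4+ρ ↦ (3, 1, 0, 2, 0);  λ_5+ρ ↦ (1, 1, 1, 2, 2);  λ_6+ρ ↦ (2, 1, 0, 1, 1);  λ_7+ρ ↦ (1, 1, 1, 2, 2);  λ_8+ρ ↦ (3, 1, 0, 2, 0);  λ_9+ρ ↦ (2, 1, 0, 1, 1);  λ_10+ρ ↦ (2, 1, 0, 1, 1);  λ_11+ρ ↦ (1, 1, 1, 2, 2)

The 11 indices split into 3 linkage classes (same alcove rep ⇔ same W_7-dot-orbit):

[[1, 2, 4, 8], [3, 5, 7, 11], [6, 9, 10]]


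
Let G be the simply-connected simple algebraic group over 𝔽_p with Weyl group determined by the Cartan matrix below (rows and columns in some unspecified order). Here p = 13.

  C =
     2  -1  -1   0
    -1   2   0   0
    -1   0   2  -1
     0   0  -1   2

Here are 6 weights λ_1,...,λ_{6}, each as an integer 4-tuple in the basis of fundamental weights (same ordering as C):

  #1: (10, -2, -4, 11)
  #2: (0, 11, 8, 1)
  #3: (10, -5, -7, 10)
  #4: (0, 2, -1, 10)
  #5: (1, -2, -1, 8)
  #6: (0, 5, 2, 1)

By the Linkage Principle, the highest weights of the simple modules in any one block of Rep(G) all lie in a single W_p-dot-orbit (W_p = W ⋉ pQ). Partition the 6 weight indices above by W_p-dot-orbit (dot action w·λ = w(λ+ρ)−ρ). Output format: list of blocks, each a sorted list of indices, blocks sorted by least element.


Root system A_4: the 4×4 matrix C matches after relabeling.

Ā_13 reps of the 6 weights (A_4, coords as presented):

  λ_1+ρ ↦ (1, 6, 3, 2)
  λ_2+ρ ↦ (1, 1, 0, 9)
  λ_3+ρ ↦ (1, 1, 6, 2)
  λ_4+ρ ↦ (1, 1, 0, 9)
  λ_5+ρ ↦ (1, 1, 0, 9)
  λ_6+ρ ↦ (1, 6, 3, 2)

These 6 weights hit 3 W_13-dot-orbits; sizes (2, 3, 1):

[[1, 6], [2, 4, 5], [3]]


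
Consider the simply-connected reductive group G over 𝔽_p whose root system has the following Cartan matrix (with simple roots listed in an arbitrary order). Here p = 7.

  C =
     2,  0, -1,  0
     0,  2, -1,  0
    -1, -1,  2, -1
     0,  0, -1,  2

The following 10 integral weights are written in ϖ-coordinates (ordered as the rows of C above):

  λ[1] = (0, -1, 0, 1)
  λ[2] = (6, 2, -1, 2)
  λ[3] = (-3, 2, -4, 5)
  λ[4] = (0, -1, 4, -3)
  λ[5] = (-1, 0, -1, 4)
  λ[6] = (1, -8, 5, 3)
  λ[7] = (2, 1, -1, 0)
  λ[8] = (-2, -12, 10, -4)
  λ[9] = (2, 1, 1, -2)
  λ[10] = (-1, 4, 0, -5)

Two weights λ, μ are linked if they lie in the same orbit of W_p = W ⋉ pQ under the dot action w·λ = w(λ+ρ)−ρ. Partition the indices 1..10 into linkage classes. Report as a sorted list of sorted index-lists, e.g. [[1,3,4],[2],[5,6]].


Dynkin diagram of C (from the 6 off-diagonal −1 entries): D_4.

Folding the 10 weights λ_j+ρ into Ā_7 (reps in the given 4-coord order):

    1: (1, 0, 1, 2)
    2: (1, 3, 0, 3)
    3: (3, 2, 0, 1)
    4: (1, 0, 1, 2)
    5: (0, 1, 0, 5)
    6: (3, 2, 0, 1)
    7: (3, 2, 0, 1)
    8: (1, 3, 0, 3)
    9: (3, 2, 0, 1)
    10: (3, 2, 0, 1)

The 10 indices split into 4 linkage classes (same alcove rep ⇔ same W_7-dot-orbit):

[[1, 4], [2, 8], [3, 6, 7, 9, 10], [5]]


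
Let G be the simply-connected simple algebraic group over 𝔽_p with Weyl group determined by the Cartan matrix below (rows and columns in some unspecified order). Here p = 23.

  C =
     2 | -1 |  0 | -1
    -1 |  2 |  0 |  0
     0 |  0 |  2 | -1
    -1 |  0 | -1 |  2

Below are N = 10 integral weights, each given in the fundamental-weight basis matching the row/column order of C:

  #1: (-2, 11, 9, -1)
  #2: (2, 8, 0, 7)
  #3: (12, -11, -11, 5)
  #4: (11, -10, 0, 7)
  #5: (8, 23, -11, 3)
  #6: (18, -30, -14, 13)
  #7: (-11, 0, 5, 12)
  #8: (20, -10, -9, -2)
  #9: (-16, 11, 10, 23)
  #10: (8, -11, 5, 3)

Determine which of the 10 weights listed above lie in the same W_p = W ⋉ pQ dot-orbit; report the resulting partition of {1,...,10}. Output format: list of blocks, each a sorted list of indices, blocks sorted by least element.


Dynkin diagram of C (from the 6 off-diagonal −1 entries): A_4.

Alcove-folded reps (p=23, 10 weights, presented ϖ-order):

    λ_1 → (0, 11, 9, 1)
    λ_2 → (3, 9, 1, 8)
    λ_3 → (1, 9, 6, 3)
    λ_4 → (3, 9, 1, 8)
    λ_5 → (1, 9, 6, 3)
    λ_6 → (1, 9, 6, 3)
    λ_7 → (1, 9, 6, 3)
    λ_8 → (3, 9, 1, 8)
    λ_9 → (3, 9, 1, 8)
    λ_10 → (1, 9, 6, 3)

These 10 weights hit 3 W_23-dot-orbits; sizes (1, 4, 5):

[[1], [2, 4, 8, 9], [3, 5, 6, 7, 10]]


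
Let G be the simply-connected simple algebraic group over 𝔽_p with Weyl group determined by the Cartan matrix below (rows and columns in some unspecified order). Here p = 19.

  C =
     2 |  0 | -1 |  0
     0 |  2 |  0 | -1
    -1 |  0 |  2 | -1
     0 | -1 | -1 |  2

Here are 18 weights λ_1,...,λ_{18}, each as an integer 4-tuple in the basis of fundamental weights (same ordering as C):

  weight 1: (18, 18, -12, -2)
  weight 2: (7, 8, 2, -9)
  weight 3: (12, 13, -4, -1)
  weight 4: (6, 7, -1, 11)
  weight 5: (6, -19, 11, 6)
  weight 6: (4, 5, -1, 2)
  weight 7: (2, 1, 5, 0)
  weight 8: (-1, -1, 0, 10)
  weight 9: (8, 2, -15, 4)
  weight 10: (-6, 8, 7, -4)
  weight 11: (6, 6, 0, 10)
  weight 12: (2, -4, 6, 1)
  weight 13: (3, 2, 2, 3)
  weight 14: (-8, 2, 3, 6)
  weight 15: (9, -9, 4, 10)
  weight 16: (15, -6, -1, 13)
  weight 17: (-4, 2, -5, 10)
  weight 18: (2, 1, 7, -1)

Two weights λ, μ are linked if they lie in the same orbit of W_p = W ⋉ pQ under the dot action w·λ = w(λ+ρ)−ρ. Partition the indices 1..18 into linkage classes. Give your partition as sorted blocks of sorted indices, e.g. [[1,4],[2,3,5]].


C ↔ A_4 under row/col permutation; |W(A_4)| = 120.

Each λ_j+ρ reduced to Ā_19; 4-tuples below use C's row order:

  1: (0, 0, 1, 11) · 2: (3, 1, 5, 3) · 3: (5, 6, 0, 3) · 4: (0, 0, 1, 11) · 5: (0, 0, 1, 11) · 6: (5, 6, 0, 3) · 7: (3, 2, 6, 1) · 8: (0, 0, 1, 11) · 9: (5, 6, 0, 3) · 10: (5, 6, 0, 3) · 11: (0, 0, 1, 11) · 12: (3, 2, 6, 1) · 13: (4, 3, 3, 4) · 14: (4, 3, 3, 4) · 15: (3, 1, 5, 3) · 16: (5, 6, 0, 3) · 17: (4, 3, 3, 4) · 18: (3, 2, 8, 0)

These 18 weights hit 6 W_19-dot-orbits; sizes (5, 2, 5, 2, 3, 1):

[[1, 4, 5, 8, 11], [2, 15], [3, 6, 9, 10, 16], [7, 12], [13, 14, 17], [18]]


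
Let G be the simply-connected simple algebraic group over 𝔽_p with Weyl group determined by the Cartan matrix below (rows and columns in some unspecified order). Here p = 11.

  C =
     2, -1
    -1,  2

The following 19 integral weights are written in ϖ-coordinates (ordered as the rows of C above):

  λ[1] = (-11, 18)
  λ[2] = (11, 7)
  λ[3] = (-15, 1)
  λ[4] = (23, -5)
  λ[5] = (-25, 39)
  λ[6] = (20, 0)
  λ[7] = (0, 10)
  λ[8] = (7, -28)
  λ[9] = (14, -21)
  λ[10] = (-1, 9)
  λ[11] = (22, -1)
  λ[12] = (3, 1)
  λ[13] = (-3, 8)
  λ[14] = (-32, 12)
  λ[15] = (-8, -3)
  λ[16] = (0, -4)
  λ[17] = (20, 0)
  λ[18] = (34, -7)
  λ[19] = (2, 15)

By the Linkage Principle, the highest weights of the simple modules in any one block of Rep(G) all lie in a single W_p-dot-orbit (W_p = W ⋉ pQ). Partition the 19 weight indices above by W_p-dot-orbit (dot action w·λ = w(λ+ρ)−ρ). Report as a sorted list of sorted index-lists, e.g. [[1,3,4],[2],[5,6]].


Cartan matrix: type A_2 (|W|=6); un-permuting the 2 rows.

W_11-reps of the 19 weights in Ā_11 (same 2-coord order as C):

    1: (2, 1)
    2: (2, 1)
    3: (1, 8)
    4: (2, 7)
    5: (4, 2)
    6: (0, 10)
    7: (0, 10)
    8: (5, 3)
    9: (4, 2)
    10: (0, 10)
    11: (0, 10)
    12: (4, 2)
    13: (2, 7)
    14: (2, 7)
    15: (2, 7)
    16: (2, 1)
    17: (0, 10)
    18: (4, 2)
    19: (5, 3)

Partition of {1..19} into 6 W_11-dot-orbits:

[[1, 2, 16], [3], [4, 13, 14, 15], [5, 9, 12, 18], [6, 7, 10, 11, 17], [8, 19]]


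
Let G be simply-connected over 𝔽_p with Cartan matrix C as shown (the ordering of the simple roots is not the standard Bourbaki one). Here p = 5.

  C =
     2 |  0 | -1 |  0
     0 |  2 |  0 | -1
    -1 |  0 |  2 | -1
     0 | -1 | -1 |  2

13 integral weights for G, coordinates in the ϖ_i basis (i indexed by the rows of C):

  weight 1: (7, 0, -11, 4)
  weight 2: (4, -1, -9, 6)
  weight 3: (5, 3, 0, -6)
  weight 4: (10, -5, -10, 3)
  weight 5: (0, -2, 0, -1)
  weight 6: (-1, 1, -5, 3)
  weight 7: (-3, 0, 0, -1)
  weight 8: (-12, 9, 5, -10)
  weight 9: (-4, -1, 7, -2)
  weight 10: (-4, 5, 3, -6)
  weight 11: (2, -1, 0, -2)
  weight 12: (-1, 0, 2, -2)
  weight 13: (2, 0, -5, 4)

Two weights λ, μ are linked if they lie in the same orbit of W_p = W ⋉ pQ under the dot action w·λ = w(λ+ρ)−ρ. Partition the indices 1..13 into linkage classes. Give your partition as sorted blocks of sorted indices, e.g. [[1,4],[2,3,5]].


Cartan matrix: type A_4 (|W|=120); un-permuting the 4 rows.

Folding the 13 weights λ_j+ρ into Ā_5 (reps in the given 4-coord order):

  λ_1 → (3, 1, 0, 0)
  λ_2 → (0, 0, 2, 2)
  λ_3 → (0, 0, 3, 1)
  λ_4 → (0, 0, 3, 1)
  λ_5 → (1, 0, 0, 1)
  λ_6 → (3, 1, 0, 0)
  λ_7 → (1, 0, 0, 1)
  λ_8 → (0, 0, 3, 1)
  λ_9 → (0, 0, 2, 2)
  λ_10 → (0, 0, 3, 1)
  λ_11 → (3, 1, 0, 0)
  λ_12 → (0, 0, 2, 1)
  λ_13 → (0, 0, 3, 1)

5 distinct reps among the 13 weights ⇒ 5 W_5-linkage classes:

[[1, 6, 11], [2, 9], [3, 4, 8, 10, 13], [5, 7], [12]]
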